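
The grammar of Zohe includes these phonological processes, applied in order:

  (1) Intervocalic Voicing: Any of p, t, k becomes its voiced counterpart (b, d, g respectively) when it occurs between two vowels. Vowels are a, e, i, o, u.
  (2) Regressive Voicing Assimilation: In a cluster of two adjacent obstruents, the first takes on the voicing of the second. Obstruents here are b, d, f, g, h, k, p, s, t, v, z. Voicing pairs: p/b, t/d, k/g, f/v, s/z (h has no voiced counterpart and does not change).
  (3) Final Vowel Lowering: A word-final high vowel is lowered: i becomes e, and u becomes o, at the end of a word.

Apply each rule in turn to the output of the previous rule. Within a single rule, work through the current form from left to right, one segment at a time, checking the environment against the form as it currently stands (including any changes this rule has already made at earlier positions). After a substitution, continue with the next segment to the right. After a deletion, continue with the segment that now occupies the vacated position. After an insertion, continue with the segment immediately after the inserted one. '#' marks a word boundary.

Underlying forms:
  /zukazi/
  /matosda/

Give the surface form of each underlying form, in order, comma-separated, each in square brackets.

[zugaze], [madozda]

/zukazi/:
  (1) Intervocalic Voicing: [zukazi] → [zugazi]
  (2) Regressive Voicing Assimilation: no change — [zugazi]
  (3) Final Vowel Lowering: [zugazi] → [zugaze]
/matosda/:
  (1) Intervocalic Voicing: [matosda] → [madosda]
  (2) Regressive Voicing Assimilation: [madosda] → [madozda]
  (3) Final Vowel Lowering: no change — [madozda]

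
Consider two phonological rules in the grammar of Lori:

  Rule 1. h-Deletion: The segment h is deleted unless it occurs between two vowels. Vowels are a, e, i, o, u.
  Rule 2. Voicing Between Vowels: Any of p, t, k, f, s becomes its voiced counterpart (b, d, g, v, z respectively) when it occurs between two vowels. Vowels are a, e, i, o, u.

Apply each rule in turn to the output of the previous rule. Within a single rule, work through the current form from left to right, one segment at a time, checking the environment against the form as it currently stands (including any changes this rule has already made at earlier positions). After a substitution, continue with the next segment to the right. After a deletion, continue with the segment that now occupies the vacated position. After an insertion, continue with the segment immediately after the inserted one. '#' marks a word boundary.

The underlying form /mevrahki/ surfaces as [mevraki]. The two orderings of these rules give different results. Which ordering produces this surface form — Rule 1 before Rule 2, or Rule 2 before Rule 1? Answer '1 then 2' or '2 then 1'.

2 then 1

Order 1 then 2:
  1 h-Deletion: [mevrahki] → [mevraki]
  2 Voicing Between Vowels: [mevraki] → [mevragi]
  result: [mevragi]
Order 2 then 1:
  2 Voicing Between Vowels: no change — [mevrahki]
  1 h-Deletion: [mevrahki] → [mevraki]
  result: [mevraki]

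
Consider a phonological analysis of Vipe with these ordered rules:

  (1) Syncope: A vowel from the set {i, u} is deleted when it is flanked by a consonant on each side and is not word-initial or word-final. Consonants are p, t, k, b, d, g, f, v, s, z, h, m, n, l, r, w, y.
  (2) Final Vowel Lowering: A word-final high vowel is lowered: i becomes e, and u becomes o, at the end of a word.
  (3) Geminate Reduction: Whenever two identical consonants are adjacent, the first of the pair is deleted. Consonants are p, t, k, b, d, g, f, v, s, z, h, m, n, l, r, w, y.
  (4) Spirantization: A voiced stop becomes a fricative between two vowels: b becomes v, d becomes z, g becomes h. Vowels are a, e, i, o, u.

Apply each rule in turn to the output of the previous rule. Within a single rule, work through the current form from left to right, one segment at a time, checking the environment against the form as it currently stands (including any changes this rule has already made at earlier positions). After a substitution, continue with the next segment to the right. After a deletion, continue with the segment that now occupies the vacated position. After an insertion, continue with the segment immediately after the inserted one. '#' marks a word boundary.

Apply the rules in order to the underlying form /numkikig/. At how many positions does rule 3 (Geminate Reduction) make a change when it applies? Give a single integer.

1

(1) Syncope: [numkikig] → [nmkkg]
(2) Final Vowel Lowering: no change — [nmkkg]
(3) Geminate Reduction: [nmkkg] → [nmkg]
(4) Spirantization: no change — [nmkg]
Rule 3 changed 1 position(s).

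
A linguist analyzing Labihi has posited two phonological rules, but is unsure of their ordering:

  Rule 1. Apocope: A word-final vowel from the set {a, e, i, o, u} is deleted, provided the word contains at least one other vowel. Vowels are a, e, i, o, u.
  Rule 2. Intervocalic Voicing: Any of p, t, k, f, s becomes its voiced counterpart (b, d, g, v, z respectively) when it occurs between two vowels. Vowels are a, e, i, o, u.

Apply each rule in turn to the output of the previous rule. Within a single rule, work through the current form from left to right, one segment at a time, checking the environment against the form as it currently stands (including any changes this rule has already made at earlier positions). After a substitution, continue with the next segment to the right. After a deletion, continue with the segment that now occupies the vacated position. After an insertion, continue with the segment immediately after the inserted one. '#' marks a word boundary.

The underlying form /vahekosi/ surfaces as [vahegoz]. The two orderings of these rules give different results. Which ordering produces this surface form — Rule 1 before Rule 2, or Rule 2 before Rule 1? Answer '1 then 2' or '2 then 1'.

2 then 1

Order 1 then 2:
  1 Apocope: [vahekosi] → [vahekos]
  2 Intervocalic Voicing: [vahekos] → [vahegos]
  result: [vahegos]
Order 2 then 1:
  2 Intervocalic Voicing: [vahekosi] → [vahegozi]
  1 Apocope: [vahegozi] → [vahegoz]
  result: [vahegoz]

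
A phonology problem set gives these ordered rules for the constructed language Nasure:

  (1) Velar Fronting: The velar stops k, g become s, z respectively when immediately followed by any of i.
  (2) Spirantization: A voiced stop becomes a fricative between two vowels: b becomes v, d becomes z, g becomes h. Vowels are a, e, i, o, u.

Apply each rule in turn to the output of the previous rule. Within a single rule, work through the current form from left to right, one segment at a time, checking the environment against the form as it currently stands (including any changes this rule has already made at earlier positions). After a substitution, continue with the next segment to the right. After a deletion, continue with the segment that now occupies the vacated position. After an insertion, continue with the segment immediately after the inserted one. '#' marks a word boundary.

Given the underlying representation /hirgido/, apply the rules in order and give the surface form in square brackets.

[hirzizo]

(1) Velar Fronting: [hirgido] → [hirzido]
(2) Spirantization: [hirzido] → [hirzizo]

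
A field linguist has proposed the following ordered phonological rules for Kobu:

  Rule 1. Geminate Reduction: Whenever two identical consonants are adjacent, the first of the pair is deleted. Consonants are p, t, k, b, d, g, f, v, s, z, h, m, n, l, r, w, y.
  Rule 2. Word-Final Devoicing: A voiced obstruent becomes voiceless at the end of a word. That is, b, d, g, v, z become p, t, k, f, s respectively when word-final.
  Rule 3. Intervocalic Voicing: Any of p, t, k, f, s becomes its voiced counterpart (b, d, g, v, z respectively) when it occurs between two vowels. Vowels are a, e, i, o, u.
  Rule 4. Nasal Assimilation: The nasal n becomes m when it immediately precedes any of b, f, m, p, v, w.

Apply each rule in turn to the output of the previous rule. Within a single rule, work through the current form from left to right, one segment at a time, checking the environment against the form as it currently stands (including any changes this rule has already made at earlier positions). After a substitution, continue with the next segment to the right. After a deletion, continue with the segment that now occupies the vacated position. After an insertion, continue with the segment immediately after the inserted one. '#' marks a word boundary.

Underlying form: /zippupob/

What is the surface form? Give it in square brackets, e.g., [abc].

Rule 1 Geminate Reduction: [zippupob] → [zipupob]
Rule 2 Word-Final Devoicing: [zipupob] → [zipupop]
Rule 3 Intervocalic Voicing: [zipupop] → [zibubop]
Rule 4 Nasal Assimilation: no change — [zibubop]

[zibubop]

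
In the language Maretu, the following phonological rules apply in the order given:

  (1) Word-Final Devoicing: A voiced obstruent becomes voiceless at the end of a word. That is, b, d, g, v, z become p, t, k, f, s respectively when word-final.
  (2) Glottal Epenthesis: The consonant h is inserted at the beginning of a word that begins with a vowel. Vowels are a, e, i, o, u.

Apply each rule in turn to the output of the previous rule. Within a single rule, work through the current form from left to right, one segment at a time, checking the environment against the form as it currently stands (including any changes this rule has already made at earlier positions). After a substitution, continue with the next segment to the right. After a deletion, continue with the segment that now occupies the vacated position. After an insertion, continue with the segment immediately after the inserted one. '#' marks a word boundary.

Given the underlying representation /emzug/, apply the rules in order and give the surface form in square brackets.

(1) Word-Final Devoicing: [emzug] → [emzuk]
(2) Glottal Epenthesis: [emzuk] → [hemzuk]

[hemzuk]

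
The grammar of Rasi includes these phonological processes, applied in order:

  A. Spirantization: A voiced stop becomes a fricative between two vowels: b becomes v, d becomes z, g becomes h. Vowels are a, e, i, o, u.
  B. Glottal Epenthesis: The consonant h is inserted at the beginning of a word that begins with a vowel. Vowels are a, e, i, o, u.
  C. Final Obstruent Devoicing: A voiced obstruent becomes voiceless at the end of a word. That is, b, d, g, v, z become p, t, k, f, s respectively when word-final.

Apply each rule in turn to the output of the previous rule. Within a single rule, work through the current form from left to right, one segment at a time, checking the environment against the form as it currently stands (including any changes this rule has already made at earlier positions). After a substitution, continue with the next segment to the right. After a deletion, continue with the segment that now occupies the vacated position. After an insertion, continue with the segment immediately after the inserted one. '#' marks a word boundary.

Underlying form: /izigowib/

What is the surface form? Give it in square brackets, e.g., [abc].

A Spirantization: [izigowib] → [izihowib]
B Glottal Epenthesis: [izihowib] → [hizihowib]
C Final Obstruent Devoicing: [hizihowib] → [hizihowip]

[hizihowip]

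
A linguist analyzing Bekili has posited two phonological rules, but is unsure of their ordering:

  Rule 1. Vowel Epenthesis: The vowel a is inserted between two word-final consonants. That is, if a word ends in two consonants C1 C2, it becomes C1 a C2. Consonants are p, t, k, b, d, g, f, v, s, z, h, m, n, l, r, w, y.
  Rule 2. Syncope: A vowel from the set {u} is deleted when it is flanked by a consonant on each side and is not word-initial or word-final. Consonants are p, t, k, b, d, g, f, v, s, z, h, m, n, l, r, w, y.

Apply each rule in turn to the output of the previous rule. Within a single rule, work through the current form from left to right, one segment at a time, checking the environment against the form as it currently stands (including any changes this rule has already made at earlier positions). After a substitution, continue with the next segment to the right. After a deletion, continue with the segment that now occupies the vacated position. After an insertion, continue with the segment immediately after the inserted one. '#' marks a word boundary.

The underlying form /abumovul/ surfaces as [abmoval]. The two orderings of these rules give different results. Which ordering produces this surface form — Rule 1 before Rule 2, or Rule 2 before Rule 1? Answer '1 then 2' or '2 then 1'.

2 then 1

Order 1 then 2:
  1 Vowel Epenthesis: no change — [abumovul]
  2 Syncope: [abumovul] → [abmovl]
  result: [abmovl]
Order 2 then 1:
  2 Syncope: [abumovul] → [abmovl]
  1 Vowel Epenthesis: [abmovl] → [abmoval]
  result: [abmoval]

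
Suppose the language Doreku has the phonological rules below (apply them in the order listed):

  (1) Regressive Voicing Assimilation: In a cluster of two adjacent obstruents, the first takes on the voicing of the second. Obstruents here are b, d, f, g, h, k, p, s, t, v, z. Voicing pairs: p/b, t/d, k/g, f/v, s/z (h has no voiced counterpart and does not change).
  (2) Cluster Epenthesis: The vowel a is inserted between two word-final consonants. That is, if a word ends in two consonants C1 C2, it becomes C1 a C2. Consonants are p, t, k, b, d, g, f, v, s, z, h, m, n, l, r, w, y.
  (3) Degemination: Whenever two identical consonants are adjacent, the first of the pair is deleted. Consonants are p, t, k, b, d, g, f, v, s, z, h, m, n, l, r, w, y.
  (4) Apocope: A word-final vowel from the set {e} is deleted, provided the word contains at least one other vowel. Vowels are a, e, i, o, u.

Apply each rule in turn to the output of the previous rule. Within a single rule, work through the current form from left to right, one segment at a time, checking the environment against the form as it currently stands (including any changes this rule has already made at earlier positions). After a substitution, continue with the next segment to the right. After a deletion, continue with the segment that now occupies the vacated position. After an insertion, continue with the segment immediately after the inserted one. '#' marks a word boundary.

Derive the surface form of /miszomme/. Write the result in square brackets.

[mizom]

(1) Regressive Voicing Assimilation: [miszomme] → [mizzomme]
(2) Cluster Epenthesis: no change — [mizzomme]
(3) Degemination: [mizzomme] → [mizome]
(4) Apocope: [mizome] → [mizom]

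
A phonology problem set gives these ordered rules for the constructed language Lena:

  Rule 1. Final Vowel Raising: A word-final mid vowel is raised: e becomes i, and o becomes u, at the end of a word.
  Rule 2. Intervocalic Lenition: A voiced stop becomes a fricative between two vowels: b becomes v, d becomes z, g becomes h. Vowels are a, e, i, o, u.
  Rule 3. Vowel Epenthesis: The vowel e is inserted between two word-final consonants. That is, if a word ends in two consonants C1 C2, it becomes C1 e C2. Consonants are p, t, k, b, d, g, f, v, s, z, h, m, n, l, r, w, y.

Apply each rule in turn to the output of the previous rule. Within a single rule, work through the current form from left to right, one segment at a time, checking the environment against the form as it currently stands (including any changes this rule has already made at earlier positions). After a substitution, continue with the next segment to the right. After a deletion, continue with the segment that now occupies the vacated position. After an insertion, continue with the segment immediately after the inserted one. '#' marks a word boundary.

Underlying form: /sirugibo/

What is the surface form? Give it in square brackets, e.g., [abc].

Rule 1 Final Vowel Raising: [sirugibo] → [sirugibu]
Rule 2 Intervocalic Lenition: [sirugibu] → [siruhivu]
Rule 3 Vowel Epenthesis: no change — [siruhivu]

[siruhivu]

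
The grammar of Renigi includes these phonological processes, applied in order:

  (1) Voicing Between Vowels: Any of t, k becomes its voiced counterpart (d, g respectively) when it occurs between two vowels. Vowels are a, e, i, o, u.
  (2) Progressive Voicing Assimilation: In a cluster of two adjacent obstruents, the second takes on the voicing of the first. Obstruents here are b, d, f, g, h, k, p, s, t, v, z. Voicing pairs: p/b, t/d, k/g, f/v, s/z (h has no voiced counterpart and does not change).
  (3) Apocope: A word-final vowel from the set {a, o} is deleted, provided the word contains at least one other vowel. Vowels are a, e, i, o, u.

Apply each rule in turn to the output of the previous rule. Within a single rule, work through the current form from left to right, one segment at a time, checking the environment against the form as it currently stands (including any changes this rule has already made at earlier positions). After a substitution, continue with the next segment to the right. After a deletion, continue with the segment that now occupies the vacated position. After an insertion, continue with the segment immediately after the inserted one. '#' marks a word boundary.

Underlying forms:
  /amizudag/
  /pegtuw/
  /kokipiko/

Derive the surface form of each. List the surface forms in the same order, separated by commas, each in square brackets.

/amizudag/:
  (1) Voicing Between Vowels: no change — [amizudag]
  (2) Progressive Voicing Assimilation: no change — [amizudag]
  (3) Apocope: no change — [amizudag]
/pegtuw/:
  (1) Voicing Between Vowels: no change — [pegtuw]
  (2) Progressive Voicing Assimilation: [pegtuw] → [pegduw]
  (3) Apocope: no change — [pegduw]
/kokipiko/:
  (1) Voicing Between Vowels: [kokipiko] → [kogipigo]
  (2) Progressive Voicing Assimilation: no change — [kogipigo]
  (3) Apocope: [kogipigo] → [kogipig]

[amizudag], [pegduw], [kogipig]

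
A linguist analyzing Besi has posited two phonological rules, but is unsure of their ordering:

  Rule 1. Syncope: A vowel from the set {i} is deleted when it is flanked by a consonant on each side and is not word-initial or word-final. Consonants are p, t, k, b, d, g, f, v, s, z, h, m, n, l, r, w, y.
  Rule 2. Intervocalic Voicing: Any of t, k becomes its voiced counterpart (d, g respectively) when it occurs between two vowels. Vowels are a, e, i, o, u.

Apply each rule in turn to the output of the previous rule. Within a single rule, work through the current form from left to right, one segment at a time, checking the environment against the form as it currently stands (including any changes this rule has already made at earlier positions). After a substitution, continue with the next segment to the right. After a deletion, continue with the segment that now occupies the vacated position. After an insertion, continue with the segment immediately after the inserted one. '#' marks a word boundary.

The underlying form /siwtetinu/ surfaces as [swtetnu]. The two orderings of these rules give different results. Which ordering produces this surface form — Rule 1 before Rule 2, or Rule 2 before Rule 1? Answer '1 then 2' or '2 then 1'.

Order 1 then 2:
  1 Syncope: [siwtetinu] → [swtetnu]
  2 Intervocalic Voicing: no change — [swtetnu]
  result: [swtetnu]
Order 2 then 1:
  2 Intervocalic Voicing: [siwtetinu] → [siwtedinu]
  1 Syncope: [siwtedinu] → [swtednu]
  result: [swtednu]

1 then 2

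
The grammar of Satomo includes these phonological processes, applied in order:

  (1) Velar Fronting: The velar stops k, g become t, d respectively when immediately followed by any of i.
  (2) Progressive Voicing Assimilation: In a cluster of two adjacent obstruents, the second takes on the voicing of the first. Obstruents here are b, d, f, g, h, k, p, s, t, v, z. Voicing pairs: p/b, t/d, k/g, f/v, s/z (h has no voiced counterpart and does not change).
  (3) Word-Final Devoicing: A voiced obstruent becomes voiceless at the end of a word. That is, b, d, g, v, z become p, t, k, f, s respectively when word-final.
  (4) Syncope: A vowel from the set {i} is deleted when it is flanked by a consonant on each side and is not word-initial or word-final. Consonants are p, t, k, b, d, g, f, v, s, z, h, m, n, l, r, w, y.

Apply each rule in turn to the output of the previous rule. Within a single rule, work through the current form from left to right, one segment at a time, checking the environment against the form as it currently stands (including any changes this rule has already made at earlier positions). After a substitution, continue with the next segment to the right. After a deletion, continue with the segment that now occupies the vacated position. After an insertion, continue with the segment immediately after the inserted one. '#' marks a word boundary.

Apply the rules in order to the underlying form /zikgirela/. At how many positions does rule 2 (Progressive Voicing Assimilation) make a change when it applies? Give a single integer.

(1) Velar Fronting: [zikgirela] → [zikdirela]
(2) Progressive Voicing Assimilation: [zikdirela] → [ziktirela]
(3) Word-Final Devoicing: no change — [ziktirela]
(4) Syncope: [ziktirela] → [zktrela]
Rule 2 changed 1 position(s).

1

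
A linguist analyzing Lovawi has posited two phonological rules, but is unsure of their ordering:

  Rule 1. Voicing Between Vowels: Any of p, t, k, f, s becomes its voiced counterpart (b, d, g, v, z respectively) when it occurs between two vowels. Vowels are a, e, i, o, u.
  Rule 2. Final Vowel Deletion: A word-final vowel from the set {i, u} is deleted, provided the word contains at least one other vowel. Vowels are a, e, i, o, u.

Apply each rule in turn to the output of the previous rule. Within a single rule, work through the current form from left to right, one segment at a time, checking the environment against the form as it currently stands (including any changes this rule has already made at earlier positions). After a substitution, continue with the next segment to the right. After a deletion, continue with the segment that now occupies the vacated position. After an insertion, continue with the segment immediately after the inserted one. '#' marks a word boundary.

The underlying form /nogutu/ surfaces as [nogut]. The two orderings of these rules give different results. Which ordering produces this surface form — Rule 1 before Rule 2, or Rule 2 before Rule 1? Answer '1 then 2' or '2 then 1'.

Order 1 then 2:
  1 Voicing Between Vowels: [nogutu] → [nogudu]
  2 Final Vowel Deletion: [nogudu] → [nogud]
  result: [nogud]
Order 2 then 1:
  2 Final Vowel Deletion: [nogutu] → [nogut]
  1 Voicing Between Vowels: no change — [nogut]
  result: [nogut]

2 then 1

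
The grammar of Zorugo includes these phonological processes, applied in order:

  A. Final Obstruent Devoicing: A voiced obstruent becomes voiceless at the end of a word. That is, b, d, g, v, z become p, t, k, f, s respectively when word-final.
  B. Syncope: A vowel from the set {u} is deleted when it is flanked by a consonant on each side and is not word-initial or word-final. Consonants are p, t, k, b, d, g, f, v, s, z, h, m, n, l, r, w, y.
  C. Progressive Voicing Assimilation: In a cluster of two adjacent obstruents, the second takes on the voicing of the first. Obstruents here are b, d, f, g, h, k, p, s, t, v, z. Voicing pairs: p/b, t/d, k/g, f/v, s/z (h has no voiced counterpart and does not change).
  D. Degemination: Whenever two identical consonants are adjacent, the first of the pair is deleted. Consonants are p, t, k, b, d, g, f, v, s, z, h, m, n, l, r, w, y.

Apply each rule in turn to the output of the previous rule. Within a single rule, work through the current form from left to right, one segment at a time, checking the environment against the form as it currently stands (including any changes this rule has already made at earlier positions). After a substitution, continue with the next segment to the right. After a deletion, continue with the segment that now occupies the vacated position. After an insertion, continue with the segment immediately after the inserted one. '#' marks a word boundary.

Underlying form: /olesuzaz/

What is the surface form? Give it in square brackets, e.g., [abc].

A Final Obstruent Devoicing: [olesuzaz] → [olesuzas]
B Syncope: [olesuzas] → [oleszas]
C Progressive Voicing Assimilation: [oleszas] → [olessas]
D Degemination: [olessas] → [olesas]

[olesas]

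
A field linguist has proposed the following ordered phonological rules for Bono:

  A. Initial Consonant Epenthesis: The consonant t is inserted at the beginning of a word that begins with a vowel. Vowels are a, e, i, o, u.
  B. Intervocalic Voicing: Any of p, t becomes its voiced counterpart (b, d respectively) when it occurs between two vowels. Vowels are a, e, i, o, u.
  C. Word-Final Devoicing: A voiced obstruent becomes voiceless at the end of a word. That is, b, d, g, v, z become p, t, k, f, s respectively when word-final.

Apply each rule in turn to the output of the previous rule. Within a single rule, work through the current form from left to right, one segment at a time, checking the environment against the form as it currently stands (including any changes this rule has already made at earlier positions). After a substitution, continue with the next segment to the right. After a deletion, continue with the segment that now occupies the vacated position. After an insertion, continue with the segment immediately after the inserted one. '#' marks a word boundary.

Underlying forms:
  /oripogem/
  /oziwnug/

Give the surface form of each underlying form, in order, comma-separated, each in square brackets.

[toribogem], [toziwnuk]

/oripogem/:
  A Initial Consonant Epenthesis: [oripogem] → [toripogem]
  B Intervocalic Voicing: [toripogem] → [toribogem]
  C Word-Final Devoicing: no change — [toribogem]
/oziwnug/:
  A Initial Consonant Epenthesis: [oziwnug] → [toziwnug]
  B Intervocalic Voicing: no change — [toziwnug]
  C Word-Final Devoicing: [toziwnug] → [toziwnuk]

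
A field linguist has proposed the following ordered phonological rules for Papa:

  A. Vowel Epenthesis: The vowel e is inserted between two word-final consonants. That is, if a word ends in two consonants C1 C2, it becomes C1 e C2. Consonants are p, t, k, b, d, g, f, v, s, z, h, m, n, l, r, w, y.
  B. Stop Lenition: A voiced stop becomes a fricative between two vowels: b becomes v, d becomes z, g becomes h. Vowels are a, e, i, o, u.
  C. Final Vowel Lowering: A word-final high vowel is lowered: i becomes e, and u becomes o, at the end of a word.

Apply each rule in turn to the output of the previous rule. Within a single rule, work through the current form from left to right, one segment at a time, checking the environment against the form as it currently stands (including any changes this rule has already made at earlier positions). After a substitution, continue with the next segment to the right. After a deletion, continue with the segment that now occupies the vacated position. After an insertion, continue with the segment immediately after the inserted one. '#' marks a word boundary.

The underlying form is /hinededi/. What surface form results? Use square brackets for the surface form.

A Vowel Epenthesis: no change — [hinededi]
B Stop Lenition: [hinededi] → [hinezezi]
C Final Vowel Lowering: [hinezezi] → [hinezeze]

[hinezeze]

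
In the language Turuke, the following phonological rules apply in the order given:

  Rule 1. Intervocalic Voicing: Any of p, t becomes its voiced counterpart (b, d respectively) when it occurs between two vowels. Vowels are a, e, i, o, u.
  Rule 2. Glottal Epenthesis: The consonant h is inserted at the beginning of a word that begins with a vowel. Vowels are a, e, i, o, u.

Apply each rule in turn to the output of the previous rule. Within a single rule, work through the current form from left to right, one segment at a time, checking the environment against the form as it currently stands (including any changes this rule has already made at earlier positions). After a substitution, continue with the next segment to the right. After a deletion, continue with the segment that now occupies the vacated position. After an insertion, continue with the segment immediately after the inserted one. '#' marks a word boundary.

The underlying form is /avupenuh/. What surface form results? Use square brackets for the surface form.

Rule 1 Intervocalic Voicing: [avupenuh] → [avubenuh]
Rule 2 Glottal Epenthesis: [avubenuh] → [havubenuh]

[havubenuh]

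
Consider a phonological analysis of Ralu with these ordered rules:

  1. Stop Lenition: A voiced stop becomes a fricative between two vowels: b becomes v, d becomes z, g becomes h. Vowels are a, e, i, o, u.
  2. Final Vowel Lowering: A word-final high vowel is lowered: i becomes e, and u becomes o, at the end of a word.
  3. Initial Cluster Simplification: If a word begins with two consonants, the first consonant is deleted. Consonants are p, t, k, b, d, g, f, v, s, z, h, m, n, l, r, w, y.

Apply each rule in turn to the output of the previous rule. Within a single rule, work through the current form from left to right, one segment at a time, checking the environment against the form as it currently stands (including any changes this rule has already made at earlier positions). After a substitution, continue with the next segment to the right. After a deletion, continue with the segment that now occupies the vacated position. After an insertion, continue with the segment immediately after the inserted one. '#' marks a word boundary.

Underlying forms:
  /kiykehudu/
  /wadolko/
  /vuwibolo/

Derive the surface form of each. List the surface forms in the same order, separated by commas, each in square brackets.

[kiykehuzo], [wazolko], [vuwivolo]

/kiykehudu/:
  1 Stop Lenition: [kiykehudu] → [kiykehuzu]
  2 Final Vowel Lowering: [kiykehuzu] → [kiykehuzo]
  3 Initial Cluster Simplification: no change — [kiykehuzo]
/wadolko/:
  1 Stop Lenition: [wadolko] → [wazolko]
  2 Final Vowel Lowering: no change — [wazolko]
  3 Initial Cluster Simplification: no change — [wazolko]
/vuwibolo/:
  1 Stop Lenition: [vuwibolo] → [vuwivolo]
  2 Final Vowel Lowering: no change — [vuwivolo]
  3 Initial Cluster Simplification: no change — [vuwivolo]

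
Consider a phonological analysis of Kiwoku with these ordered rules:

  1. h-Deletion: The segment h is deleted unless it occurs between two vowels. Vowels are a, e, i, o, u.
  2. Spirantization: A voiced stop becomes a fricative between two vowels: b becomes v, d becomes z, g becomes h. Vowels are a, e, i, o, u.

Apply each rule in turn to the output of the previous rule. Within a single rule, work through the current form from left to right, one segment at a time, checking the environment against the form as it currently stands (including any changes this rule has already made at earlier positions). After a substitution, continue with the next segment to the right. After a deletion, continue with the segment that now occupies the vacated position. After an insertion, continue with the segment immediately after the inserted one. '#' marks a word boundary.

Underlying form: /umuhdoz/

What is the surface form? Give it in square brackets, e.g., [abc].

1 h-Deletion: [umuhdoz] → [umudoz]
2 Spirantization: [umudoz] → [umuzoz]

[umuzoz]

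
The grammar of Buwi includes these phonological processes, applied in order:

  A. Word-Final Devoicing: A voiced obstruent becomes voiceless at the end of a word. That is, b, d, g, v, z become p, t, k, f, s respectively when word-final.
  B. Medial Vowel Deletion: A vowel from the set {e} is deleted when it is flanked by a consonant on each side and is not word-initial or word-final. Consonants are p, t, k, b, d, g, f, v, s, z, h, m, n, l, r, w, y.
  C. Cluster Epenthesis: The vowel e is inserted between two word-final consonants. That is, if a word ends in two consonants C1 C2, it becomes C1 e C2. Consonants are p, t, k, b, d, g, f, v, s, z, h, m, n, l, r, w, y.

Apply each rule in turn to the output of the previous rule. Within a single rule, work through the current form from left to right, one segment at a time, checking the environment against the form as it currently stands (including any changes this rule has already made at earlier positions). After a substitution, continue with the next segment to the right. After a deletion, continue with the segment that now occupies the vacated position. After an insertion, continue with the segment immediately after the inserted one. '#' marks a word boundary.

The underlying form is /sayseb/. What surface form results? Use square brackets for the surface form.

A Word-Final Devoicing: [sayseb] → [saysep]
B Medial Vowel Deletion: [saysep] → [saysp]
C Cluster Epenthesis: [saysp] → [saysep]

[saysep]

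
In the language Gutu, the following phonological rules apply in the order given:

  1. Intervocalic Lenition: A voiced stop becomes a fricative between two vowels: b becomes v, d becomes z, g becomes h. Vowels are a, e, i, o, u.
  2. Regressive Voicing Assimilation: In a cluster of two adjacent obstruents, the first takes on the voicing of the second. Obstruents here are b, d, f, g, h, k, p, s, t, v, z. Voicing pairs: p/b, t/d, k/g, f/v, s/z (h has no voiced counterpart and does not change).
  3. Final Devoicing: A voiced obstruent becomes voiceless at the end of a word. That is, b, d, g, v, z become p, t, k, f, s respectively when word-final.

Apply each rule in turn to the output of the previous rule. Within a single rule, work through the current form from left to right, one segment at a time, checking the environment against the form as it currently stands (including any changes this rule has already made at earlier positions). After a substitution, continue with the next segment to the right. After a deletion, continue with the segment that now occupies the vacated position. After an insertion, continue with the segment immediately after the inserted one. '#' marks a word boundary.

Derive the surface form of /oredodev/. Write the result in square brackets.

1 Intervocalic Lenition: [oredodev] → [orezozev]
2 Regressive Voicing Assimilation: no change — [orezozev]
3 Final Devoicing: [orezozev] → [orezozef]

[orezozef]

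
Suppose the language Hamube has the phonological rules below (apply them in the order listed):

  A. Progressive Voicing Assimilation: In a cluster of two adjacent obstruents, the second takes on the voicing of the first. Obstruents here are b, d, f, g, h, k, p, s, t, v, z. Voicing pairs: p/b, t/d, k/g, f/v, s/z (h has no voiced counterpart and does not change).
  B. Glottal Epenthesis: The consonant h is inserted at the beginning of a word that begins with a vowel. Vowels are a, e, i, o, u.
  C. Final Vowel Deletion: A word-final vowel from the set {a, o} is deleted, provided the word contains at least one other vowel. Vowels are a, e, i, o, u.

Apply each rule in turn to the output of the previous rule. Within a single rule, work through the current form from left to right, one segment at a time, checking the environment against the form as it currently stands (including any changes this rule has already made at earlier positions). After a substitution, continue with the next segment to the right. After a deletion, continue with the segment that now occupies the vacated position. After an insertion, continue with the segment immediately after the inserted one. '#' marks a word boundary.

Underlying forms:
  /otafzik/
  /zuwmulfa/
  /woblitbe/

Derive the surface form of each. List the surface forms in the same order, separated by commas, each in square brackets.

/otafzik/:
  A Progressive Voicing Assimilation: [otafzik] → [otafsik]
  B Glottal Epenthesis: [otafsik] → [hotafsik]
  C Final Vowel Deletion: no change — [hotafsik]
/zuwmulfa/:
  A Progressive Voicing Assimilation: no change — [zuwmulfa]
  B Glottal Epenthesis: no change — [zuwmulfa]
  C Final Vowel Deletion: [zuwmulfa] → [zuwmulf]
/woblitbe/:
  A Progressive Voicing Assimilation: [woblitbe] → [woblitpe]
  B Glottal Epenthesis: no change — [woblitpe]
  C Final Vowel Deletion: no change — [woblitpe]

[hotafsik], [zuwmulf], [woblitpe]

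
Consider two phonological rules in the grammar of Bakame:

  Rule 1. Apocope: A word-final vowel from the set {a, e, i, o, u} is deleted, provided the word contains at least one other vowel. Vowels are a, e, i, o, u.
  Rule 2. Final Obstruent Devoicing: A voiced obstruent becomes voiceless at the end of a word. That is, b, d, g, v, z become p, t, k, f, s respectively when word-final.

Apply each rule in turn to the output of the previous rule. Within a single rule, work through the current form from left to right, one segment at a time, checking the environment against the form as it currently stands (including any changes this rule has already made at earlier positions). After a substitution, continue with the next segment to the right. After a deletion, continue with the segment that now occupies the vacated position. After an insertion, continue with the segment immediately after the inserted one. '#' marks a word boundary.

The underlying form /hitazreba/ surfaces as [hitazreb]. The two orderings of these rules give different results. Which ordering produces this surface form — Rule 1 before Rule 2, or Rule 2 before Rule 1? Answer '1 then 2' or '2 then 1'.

2 then 1

Order 1 then 2:
  1 Apocope: [hitazreba] → [hitazreb]
  2 Final Obstruent Devoicing: [hitazreb] → [hitazrep]
  result: [hitazrep]
Order 2 then 1:
  2 Final Obstruent Devoicing: no change — [hitazreba]
  1 Apocope: [hitazreba] → [hitazreb]
  result: [hitazreb]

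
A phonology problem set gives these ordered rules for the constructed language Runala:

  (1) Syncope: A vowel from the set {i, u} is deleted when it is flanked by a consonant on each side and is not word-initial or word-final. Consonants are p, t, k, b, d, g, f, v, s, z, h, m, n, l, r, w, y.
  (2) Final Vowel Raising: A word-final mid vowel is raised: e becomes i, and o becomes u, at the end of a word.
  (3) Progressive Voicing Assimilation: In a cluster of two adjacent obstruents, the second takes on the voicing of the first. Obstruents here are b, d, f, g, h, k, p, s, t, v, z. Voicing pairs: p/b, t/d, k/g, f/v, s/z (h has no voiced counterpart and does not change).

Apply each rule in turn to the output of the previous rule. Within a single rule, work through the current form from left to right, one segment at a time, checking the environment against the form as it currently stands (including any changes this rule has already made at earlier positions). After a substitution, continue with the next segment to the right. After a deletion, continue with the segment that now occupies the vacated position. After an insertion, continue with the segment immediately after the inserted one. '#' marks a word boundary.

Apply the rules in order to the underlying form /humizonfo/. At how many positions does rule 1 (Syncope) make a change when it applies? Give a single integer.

(1) Syncope: [humizonfo] → [hmzonfo]
(2) Final Vowel Raising: [hmzonfo] → [hmzonfu]
(3) Progressive Voicing Assimilation: no change — [hmzonfu]
Rule 1 changed 2 position(s).

2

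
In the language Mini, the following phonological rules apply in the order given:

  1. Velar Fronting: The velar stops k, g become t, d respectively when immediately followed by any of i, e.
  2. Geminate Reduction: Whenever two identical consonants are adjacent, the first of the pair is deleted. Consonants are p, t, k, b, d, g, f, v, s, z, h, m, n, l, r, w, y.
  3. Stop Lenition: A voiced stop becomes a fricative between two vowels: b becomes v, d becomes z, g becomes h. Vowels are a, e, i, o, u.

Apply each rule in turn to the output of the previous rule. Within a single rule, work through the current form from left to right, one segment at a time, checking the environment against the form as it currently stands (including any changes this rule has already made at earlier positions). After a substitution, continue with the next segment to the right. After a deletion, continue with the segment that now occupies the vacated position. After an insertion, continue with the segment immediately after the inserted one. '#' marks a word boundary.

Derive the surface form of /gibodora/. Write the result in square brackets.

1 Velar Fronting: [gibodora] → [dibodora]
2 Geminate Reduction: no change — [dibodora]
3 Stop Lenition: [dibodora] → [divozora]

[divozora]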